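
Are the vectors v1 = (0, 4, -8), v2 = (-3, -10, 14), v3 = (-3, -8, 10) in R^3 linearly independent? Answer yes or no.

no

Form the matrix with these vectors as rows and row reduce.
Swap R1 ↔ R2
R3 ← R3 − R1: [0, 2, -4]
R3 ← R3 − (1/2)·R2: [0, 0, 0]
2 nonzero rows, so the 3 vectors span a space of dimension 2.
Since 2 < 3, the vectors are linearly dependent.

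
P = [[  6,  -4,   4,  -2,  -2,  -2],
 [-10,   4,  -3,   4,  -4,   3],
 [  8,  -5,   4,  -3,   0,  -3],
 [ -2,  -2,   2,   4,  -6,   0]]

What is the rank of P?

Row reduce to echelon form.
R2 ← R2 + (5/3)·R1: [0, -8/3, 11/3, 2/3, -22/3, -1/3]
R3 ← R3 − (4/3)·R1: [0, 1/3, -4/3, -1/3, 8/3, -1/3]
R4 ← R4 + (1/3)·R1: [0, -10/3, 10/3, 10/3, -20/3, -2/3]
R3 ← R3 + (1/8)·R2: [0, 0, -7/8, -1/4, 7/4, -3/8]
R4 ← R4 − (5/4)·R2: [0, 0, -5/4, 5/2, 5/2, -1/4]
R4 ← R4 − (10/7)·R3: [0, 0, 0, 20/7, 0, 2/7]
Echelon form has 4 nonzero rows, so rank(P) = 4.

4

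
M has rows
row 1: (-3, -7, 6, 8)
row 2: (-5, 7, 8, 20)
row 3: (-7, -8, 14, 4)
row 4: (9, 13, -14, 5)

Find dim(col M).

Row reduce to echelon form.
R2 ← R2 − (5/3)·R1: [0, 56/3, -2, 20/3]
R3 ← R3 − (7/3)·R1: [0, 25/3, 0, -44/3]
R4 ← R4 + (3)·R1: [0, -8, 4, 29]
R3 ← R3 − (25/56)·R2: [0, 0, 25/28, -247/14]
R4 ← R4 + (3/7)·R2: [0, 0, 22/7, 223/7]
R4 ← R4 − (88/25)·R3: [0, 0, 0, 2349/25]
Echelon form has 4 nonzero rows, so rank(M) = 4.
The column space has dimension equal to the rank: 4.

4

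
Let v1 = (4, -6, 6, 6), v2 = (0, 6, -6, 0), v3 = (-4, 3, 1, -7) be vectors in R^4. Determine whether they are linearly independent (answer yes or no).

yes

Form the matrix with these vectors as rows and row reduce.
R3 ← R3 + R1: [0, -3, 7, -1]
R3 ← R3 + (1/2)·R2: [0, 0, 4, -1]
3 nonzero rows, so the 3 vectors span a space of dimension 3.
Since 3 = 3, the vectors are linearly independent.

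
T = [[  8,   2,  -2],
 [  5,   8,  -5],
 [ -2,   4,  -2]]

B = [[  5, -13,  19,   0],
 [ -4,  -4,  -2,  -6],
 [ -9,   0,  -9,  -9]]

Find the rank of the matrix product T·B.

2

First compute TB:
[[ 50, -112, 166,   6],
 [ 38, -97, 124,  -3],
 [ -8,  10, -28,  -6]]
Now row reduce the product.
R2 ← R2 − (19/25)·R1: [0, -297/25, -54/25, -189/25]
R3 ← R3 + (4/25)·R1: [0, -198/25, -36/25, -126/25]
R3 ← R3 − (2/3)·R2: [0, 0, 0, 0]
2 nonzero rows, so rank(TB) = 2.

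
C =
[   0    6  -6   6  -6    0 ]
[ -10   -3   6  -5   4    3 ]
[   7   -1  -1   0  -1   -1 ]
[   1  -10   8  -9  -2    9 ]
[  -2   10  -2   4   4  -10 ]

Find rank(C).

Row reduce to echelon form.
Swap R1 ↔ R2
R3 ← R3 + (7/10)·R1: [0, -31/10, 16/5, -7/2, 9/5, 11/10]
R4 ← R4 + (1/10)·R1: [0, -103/10, 43/5, -19/2, -8/5, 93/10]
R5 ← R5 − (1/5)·R1: [0, 53/5, -16/5, 5, 16/5, -53/5]
R3 ← R3 + (31/60)·R2: [0, 0, 1/10, -2/5, -13/10, 11/10]
R4 ← R4 + (103/60)·R2: [0, 0, -17/10, 4/5, -119/10, 93/10]
R5 ← R5 − (53/30)·R2: [0, 0, 37/5, -28/5, 69/5, -53/5]
R4 ← R4 + (17)·R3: [0, 0, 0, -6, -34, 28]
R5 ← R5 − (74)·R3: [0, 0, 0, 24, 110, -92]
R5 ← R5 + (4)·R4: [0, 0, 0, 0, -26, 20]
Echelon form has 5 nonzero rows, so rank(C) = 5.

5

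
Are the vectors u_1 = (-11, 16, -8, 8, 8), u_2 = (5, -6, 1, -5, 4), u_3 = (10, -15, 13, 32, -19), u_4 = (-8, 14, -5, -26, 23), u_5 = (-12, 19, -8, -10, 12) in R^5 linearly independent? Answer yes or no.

Form the matrix with these vectors as rows and row reduce.
R2 ← R2 + (5/11)·R1: [0, 14/11, -29/11, -15/11, 84/11]
R3 ← R3 + (10/11)·R1: [0, -5/11, 63/11, 432/11, -129/11]
R4 ← R4 − (8/11)·R1: [0, 26/11, 9/11, -350/11, 189/11]
R5 ← R5 − (12/11)·R1: [0, 17/11, 8/11, -206/11, 36/11]
R3 ← R3 + (5/14)·R2: [0, 0, 67/14, 543/14, -9]
R4 ← R4 − (13/7)·R2: [0, 0, 40/7, -205/7, 3]
R5 ← R5 − (17/14)·R2: [0, 0, 55/14, -239/14, -6]
R4 ← R4 − (80/67)·R3: [0, 0, 0, -5065/67, 921/67]
R5 ← R5 − (55/67)·R3: [0, 0, 0, -3277/67, 93/67]
R5 ← R5 − (3277/5065)·R4: [0, 0, 0, 0, -38016/5065]
5 nonzero rows, so the 5 vectors span a space of dimension 5.
Since 5 = 5, the vectors are linearly independent.

yes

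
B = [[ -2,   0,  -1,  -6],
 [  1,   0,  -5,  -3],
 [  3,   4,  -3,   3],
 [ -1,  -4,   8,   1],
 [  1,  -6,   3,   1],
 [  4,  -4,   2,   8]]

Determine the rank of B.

Row reduce to echelon form.
R2 ← R2 + (1/2)·R1: [0, 0, -11/2, -6]
R3 ← R3 + (3/2)·R1: [0, 4, -9/2, -6]
R4 ← R4 − (1/2)·R1: [0, -4, 17/2, 4]
R5 ← R5 + (1/2)·R1: [0, -6, 5/2, -2]
R6 ← R6 + (2)·R1: [0, -4, 0, -4]
Swap R2 ↔ R3
R4 ← R4 + R2: [0, 0, 4, -2]
R5 ← R5 + (3/2)·R2: [0, 0, -17/4, -11]
R6 ← R6 + R2: [0, 0, -9/2, -10]
R4 ← R4 + (8/11)·R3: [0, 0, 0, -70/11]
R5 ← R5 − (17/22)·R3: [0, 0, 0, -70/11]
R6 ← R6 − (9/11)·R3: [0, 0, 0, -56/11]
R5 ← R5 − R4: [0, 0, 0, 0]
R6 ← R6 − (4/5)·R4: [0, 0, 0, 0]
Echelon form has 4 nonzero rows, so rank(B) = 4.

4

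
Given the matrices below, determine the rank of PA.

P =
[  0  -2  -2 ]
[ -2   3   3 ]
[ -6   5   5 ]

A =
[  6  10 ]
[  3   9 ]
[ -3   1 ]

2

First compute PA:
[[  0, -20],
 [-12,  10],
 [-36, -10]]
Now row reduce the product.
Swap R1 ↔ R2
R3 ← R3 − (3)·R1: [0, -40]
R3 ← R3 − (2)·R2: [0, 0]
2 nonzero rows, so rank(PA) = 2.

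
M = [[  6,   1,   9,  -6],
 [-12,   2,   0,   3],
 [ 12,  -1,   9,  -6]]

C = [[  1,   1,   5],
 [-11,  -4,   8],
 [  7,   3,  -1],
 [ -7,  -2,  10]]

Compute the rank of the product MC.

2

First compute MC:
[[100,  41, -31],
 [-55, -26, -14],
 [128,  55, -17]]
Now row reduce the product.
R2 ← R2 + (11/20)·R1: [0, -69/20, -621/20]
R3 ← R3 − (32/25)·R1: [0, 63/25, 567/25]
R3 ← R3 + (84/115)·R2: [0, 0, 0]
2 nonzero rows, so rank(MC) = 2.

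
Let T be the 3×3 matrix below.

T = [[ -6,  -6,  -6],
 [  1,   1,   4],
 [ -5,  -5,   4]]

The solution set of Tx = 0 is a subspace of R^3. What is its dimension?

1

Row reduce to echelon form.
R2 ← R2 + (1/6)·R1: [0, 0, 3]
R3 ← R3 − (5/6)·R1: [0, 0, 9]
R3 ← R3 − (3)·R2: [0, 0, 0]
2 nonzero rows, so rank(T) = 2.
T has 3 columns; by rank–nullity, nullity = 3 − 2 = 1.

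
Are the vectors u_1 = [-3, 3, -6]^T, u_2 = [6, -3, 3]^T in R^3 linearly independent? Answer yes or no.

Form the matrix with these vectors as rows and row reduce.
R2 ← R2 + (2)·R1: [0, 3, -9]
2 nonzero rows, so the 2 vectors span a space of dimension 2.
Since 2 = 2, the vectors are linearly independent.

yes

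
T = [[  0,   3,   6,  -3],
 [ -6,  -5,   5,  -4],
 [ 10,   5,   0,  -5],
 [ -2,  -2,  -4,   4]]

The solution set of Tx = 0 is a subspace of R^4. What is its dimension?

Row reduce to echelon form.
Swap R1 ↔ R2
R3 ← R3 + (5/3)·R1: [0, -10/3, 25/3, -35/3]
R4 ← R4 − (1/3)·R1: [0, -1/3, -17/3, 16/3]
R3 ← R3 + (10/9)·R2: [0, 0, 15, -15]
R4 ← R4 + (1/9)·R2: [0, 0, -5, 5]
R4 ← R4 + (1/3)·R3: [0, 0, 0, 0]
3 nonzero rows, so rank(T) = 3.
T has 4 columns; by rank–nullity, nullity = 4 − 3 = 1.

1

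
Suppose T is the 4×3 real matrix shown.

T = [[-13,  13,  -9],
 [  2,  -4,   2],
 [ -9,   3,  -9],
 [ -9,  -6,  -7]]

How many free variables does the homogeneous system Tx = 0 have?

0

Row reduce to echelon form.
R2 ← R2 + (2/13)·R1: [0, -2, 8/13]
R3 ← R3 − (9/13)·R1: [0, -6, -36/13]
R4 ← R4 − (9/13)·R1: [0, -15, -10/13]
R3 ← R3 − (3)·R2: [0, 0, -60/13]
R4 ← R4 − (15/2)·R2: [0, 0, -70/13]
R4 ← R4 − (7/6)·R3: [0, 0, 0]
3 nonzero rows, so rank(T) = 3.
T has 3 columns; by rank–nullity, nullity = 3 − 3 = 0.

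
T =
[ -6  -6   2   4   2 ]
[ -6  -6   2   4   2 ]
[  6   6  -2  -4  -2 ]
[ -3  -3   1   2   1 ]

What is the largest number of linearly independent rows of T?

Row reduce to echelon form.
R2 ← R2 − R1: [0, 0, 0, 0, 0]
R3 ← R3 + R1: [0, 0, 0, 0, 0]
R4 ← R4 − (1/2)·R1: [0, 0, 0, 0, 0]
Echelon form has 1 nonzero row, so rank(T) = 1.
The rank gives the maximum number of linearly independent rows: 1.

1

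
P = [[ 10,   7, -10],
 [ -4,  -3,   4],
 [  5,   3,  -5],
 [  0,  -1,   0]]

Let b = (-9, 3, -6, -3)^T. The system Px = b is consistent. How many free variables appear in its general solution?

Row reduce the augmented matrix [P | b].
R2 ← R2 + (2/5)·R1: [0, -1/5, 0, -3/5]
R3 ← R3 − (1/2)·R1: [0, -1/2, 0, -3/2]
R3 ← R3 − (5/2)·R2: [0, 0, 0, 0]
R4 ← R4 − (5)·R2: [0, 0, 0, 0]
The echelon form has 2 nonzero rows, and every pivot lies in the first 3 columns, so rank(P) = rank([P|b]) = 2.
The system is consistent.
Free variables = (unknowns) − (rank) = 3 − 2 = 1.

1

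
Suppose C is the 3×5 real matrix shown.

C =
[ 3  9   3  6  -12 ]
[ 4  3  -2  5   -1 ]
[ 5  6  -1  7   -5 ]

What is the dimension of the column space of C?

2

Row reduce to echelon form.
R2 ← R2 − (4/3)·R1: [0, -9, -6, -3, 15]
R3 ← R3 − (5/3)·R1: [0, -9, -6, -3, 15]
R3 ← R3 − R2: [0, 0, 0, 0, 0]
Echelon form has 2 nonzero rows, so rank(C) = 2.
The column space has dimension equal to the rank: 2.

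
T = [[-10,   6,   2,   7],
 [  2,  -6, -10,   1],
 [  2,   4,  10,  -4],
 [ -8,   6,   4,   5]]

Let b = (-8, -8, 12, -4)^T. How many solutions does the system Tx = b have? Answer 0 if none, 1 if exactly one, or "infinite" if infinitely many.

infinite

Row reduce the augmented matrix [T | b].
R2 ← R2 + (1/5)·R1: [0, -24/5, -48/5, 12/5, -48/5]
R3 ← R3 + (1/5)·R1: [0, 26/5, 52/5, -13/5, 52/5]
R4 ← R4 − (4/5)·R1: [0, 6/5, 12/5, -3/5, 12/5]
R3 ← R3 + (13/12)·R2: [0, 0, 0, 0, 0]
R4 ← R4 + (1/4)·R2: [0, 0, 0, 0, 0]
The echelon form has 2 nonzero rows, and every pivot lies in the first 4 columns, so rank(T) = rank([T|b]) = 2.
The system is consistent.
rank = 2 < 4 unknowns, so there are infinitely many solutions.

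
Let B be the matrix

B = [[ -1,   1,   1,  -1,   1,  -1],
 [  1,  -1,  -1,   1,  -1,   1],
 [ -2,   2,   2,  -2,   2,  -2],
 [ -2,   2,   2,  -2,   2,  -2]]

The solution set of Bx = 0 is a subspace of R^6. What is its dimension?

5

Row reduce to echelon form.
R2 ← R2 + R1: [0, 0, 0, 0, 0, 0]
R3 ← R3 − (2)·R1: [0, 0, 0, 0, 0, 0]
R4 ← R4 − (2)·R1: [0, 0, 0, 0, 0, 0]
1 nonzero row, so rank(B) = 1.
B has 6 columns; by rank–nullity, nullity = 6 − 1 = 5.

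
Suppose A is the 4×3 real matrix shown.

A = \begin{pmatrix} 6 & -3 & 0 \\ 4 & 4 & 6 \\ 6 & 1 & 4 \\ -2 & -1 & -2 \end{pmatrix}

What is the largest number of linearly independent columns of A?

2

Row reduce to echelon form.
R2 ← R2 − (2/3)·R1: [0, 6, 6]
R3 ← R3 − R1: [0, 4, 4]
R4 ← R4 + (1/3)·R1: [0, -2, -2]
R3 ← R3 − (2/3)·R2: [0, 0, 0]
R4 ← R4 + (1/3)·R2: [0, 0, 0]
Echelon form has 2 nonzero rows, so rank(A) = 2.
The rank gives the maximum number of linearly independent columns: 2.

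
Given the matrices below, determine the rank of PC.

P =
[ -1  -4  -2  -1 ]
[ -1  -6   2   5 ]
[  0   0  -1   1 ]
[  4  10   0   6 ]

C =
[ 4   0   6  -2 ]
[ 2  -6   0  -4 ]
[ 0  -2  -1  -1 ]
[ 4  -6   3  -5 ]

2

First compute PC:
[[-16,  34,  -7,  25],
 [  4,   2,   7,  -1],
 [  4,  -4,   4,  -4],
 [ 60, -96,  42, -78]]
Now row reduce the product.
R2 ← R2 + (1/4)·R1: [0, 21/2, 21/4, 21/4]
R3 ← R3 + (1/4)·R1: [0, 9/2, 9/4, 9/4]
R4 ← R4 + (15/4)·R1: [0, 63/2, 63/4, 63/4]
R3 ← R3 − (3/7)·R2: [0, 0, 0, 0]
R4 ← R4 − (3)·R2: [0, 0, 0, 0]
2 nonzero rows, so rank(PC) = 2.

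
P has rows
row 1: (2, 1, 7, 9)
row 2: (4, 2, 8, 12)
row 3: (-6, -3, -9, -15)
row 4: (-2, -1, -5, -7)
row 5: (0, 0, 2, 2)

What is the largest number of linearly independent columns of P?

2

Row reduce to echelon form.
R2 ← R2 − (2)·R1: [0, 0, -6, -6]
R3 ← R3 + (3)·R1: [0, 0, 12, 12]
R4 ← R4 + R1: [0, 0, 2, 2]
R3 ← R3 + (2)·R2: [0, 0, 0, 0]
R4 ← R4 + (1/3)·R2: [0, 0, 0, 0]
R5 ← R5 + (1/3)·R2: [0, 0, 0, 0]
Echelon form has 2 nonzero rows, so rank(P) = 2.
The rank gives the maximum number of linearly independent columns: 2.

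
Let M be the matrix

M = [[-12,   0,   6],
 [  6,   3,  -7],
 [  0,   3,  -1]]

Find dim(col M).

3

Row reduce to echelon form.
R2 ← R2 + (1/2)·R1: [0, 3, -4]
R3 ← R3 − R2: [0, 0, 3]
Echelon form has 3 nonzero rows, so rank(M) = 3.
The column space has dimension equal to the rank: 3.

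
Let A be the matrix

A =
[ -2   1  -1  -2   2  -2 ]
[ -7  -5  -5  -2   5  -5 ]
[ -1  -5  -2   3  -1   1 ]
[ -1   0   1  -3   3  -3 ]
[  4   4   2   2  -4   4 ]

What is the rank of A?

Row reduce to echelon form.
R2 ← R2 − (7/2)·R1: [0, -17/2, -3/2, 5, -2, 2]
R3 ← R3 − (1/2)·R1: [0, -11/2, -3/2, 4, -2, 2]
R4 ← R4 − (1/2)·R1: [0, -1/2, 3/2, -2, 2, -2]
R5 ← R5 + (2)·R1: [0, 6, 0, -2, 0, 0]
R3 ← R3 − (11/17)·R2: [0, 0, -9/17, 13/17, -12/17, 12/17]
R4 ← R4 − (1/17)·R2: [0, 0, 27/17, -39/17, 36/17, -36/17]
R5 ← R5 + (12/17)·R2: [0, 0, -18/17, 26/17, -24/17, 24/17]
R4 ← R4 + (3)·R3: [0, 0, 0, 0, 0, 0]
R5 ← R5 − (2)·R3: [0, 0, 0, 0, 0, 0]
Echelon form has 3 nonzero rows, so rank(A) = 3.

3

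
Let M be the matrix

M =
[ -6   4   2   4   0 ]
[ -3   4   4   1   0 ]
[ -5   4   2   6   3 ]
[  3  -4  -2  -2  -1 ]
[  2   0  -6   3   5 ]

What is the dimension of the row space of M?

4

Row reduce to echelon form.
R2 ← R2 − (1/2)·R1: [0, 2, 3, -1, 0]
R3 ← R3 − (5/6)·R1: [0, 2/3, 1/3, 8/3, 3]
R4 ← R4 + (1/2)·R1: [0, -2, -1, 0, -1]
R5 ← R5 + (1/3)·R1: [0, 4/3, -16/3, 13/3, 5]
R3 ← R3 − (1/3)·R2: [0, 0, -2/3, 3, 3]
R4 ← R4 + R2: [0, 0, 2, -1, -1]
R5 ← R5 − (2/3)·R2: [0, 0, -22/3, 5, 5]
R4 ← R4 + (3)·R3: [0, 0, 0, 8, 8]
R5 ← R5 − (11)·R3: [0, 0, 0, -28, -28]
R5 ← R5 + (7/2)·R4: [0, 0, 0, 0, 0]
Echelon form has 4 nonzero rows, so rank(M) = 4.
The row space has dimension equal to the rank: 4.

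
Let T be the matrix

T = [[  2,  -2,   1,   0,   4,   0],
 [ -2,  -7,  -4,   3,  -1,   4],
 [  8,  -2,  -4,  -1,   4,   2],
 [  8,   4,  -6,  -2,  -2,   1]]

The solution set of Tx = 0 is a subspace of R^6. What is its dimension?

2

Row reduce to echelon form.
R2 ← R2 + R1: [0, -9, -3, 3, 3, 4]
R3 ← R3 − (4)·R1: [0, 6, -8, -1, -12, 2]
R4 ← R4 − (4)·R1: [0, 12, -10, -2, -18, 1]
R3 ← R3 + (2/3)·R2: [0, 0, -10, 1, -10, 14/3]
R4 ← R4 + (4/3)·R2: [0, 0, -14, 2, -14, 19/3]
R4 ← R4 − (7/5)·R3: [0, 0, 0, 3/5, 0, -1/5]
4 nonzero rows, so rank(T) = 4.
T has 6 columns; by rank–nullity, nullity = 6 − 4 = 2.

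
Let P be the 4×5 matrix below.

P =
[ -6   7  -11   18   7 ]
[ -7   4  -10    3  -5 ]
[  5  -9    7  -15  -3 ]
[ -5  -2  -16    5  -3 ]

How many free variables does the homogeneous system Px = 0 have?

Row reduce to echelon form.
R2 ← R2 − (7/6)·R1: [0, -25/6, 17/6, -18, -79/6]
R3 ← R3 + (5/6)·R1: [0, -19/6, -13/6, 0, 17/6]
R4 ← R4 − (5/6)·R1: [0, -47/6, -41/6, -10, -53/6]
R3 ← R3 − (19/25)·R2: [0, 0, -108/25, 342/25, 321/25]
R4 ← R4 − (47/25)·R2: [0, 0, -304/25, 596/25, 398/25]
R4 ← R4 − (76/27)·R3: [0, 0, 0, -44/3, -182/9]
4 nonzero rows, so rank(P) = 4.
P has 5 columns; by rank–nullity, nullity = 5 − 4 = 1.

1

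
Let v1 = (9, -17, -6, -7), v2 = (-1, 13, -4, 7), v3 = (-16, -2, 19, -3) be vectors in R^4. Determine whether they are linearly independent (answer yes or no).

yes

Form the matrix with these vectors as rows and row reduce.
R2 ← R2 + (1/9)·R1: [0, 100/9, -14/3, 56/9]
R3 ← R3 + (16/9)·R1: [0, -290/9, 25/3, -139/9]
R3 ← R3 + (29/10)·R2: [0, 0, -26/5, 13/5]
3 nonzero rows, so the 3 vectors span a space of dimension 3.
Since 3 = 3, the vectors are linearly independent.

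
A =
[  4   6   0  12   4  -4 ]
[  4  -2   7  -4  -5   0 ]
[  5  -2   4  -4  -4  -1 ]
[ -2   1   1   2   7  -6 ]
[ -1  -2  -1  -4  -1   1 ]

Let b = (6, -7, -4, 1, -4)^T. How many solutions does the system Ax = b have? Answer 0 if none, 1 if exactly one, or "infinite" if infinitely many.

Row reduce the augmented matrix [A | b].
R2 ← R2 − R1: [0, -8, 7, -16, -9, 4, -13]
R3 ← R3 − (5/4)·R1: [0, -19/2, 4, -19, -9, 4, -23/2]
R4 ← R4 + (1/2)·R1: [0, 4, 1, 8, 9, -8, 4]
R5 ← R5 + (1/4)·R1: [0, -1/2, -1, -1, 0, 0, -5/2]
R3 ← R3 − (19/16)·R2: [0, 0, -69/16, 0, 27/16, -3/4, 63/16]
R4 ← R4 + (1/2)·R2: [0, 0, 9/2, 0, 9/2, -6, -5/2]
R5 ← R5 − (1/16)·R2: [0, 0, -23/16, 0, 9/16, -1/4, -27/16]
R4 ← R4 + (24/23)·R3: [0, 0, 0, 0, 144/23, -156/23, 37/23]
R5 ← R5 − (1/3)·R3: [0, 0, 0, 0, 0, 0, -3]
The echelon form has 5 nonzero rows; the last pivot sits in the augmented column, so rank(A) = 4 but rank([A|b]) = 5.
Since the ranks differ, the system is inconsistent.
It has no solutions.

0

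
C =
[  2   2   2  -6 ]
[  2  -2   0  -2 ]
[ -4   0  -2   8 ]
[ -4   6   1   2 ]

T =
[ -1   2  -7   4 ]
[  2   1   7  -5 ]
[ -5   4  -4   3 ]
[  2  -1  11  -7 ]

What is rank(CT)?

First compute CT:
[[-20,  20, -74,  46],
 [-10,   4, -50,  32],
 [ 30, -24, 124, -78],
 [ 15,   0,  88, -57]]
Now row reduce the product.
R2 ← R2 − (1/2)·R1: [0, -6, -13, 9]
R3 ← R3 + (3/2)·R1: [0, 6, 13, -9]
R4 ← R4 + (3/4)·R1: [0, 15, 65/2, -45/2]
R3 ← R3 + R2: [0, 0, 0, 0]
R4 ← R4 + (5/2)·R2: [0, 0, 0, 0]
2 nonzero rows, so rank(CT) = 2.

2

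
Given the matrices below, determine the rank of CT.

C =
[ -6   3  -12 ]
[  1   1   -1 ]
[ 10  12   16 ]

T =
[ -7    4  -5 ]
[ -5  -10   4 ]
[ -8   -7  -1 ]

3

First compute CT:
[[123,  30,  54],
 [ -4,   1,   0],
 [-258, -192, -18]]
Now row reduce the product.
R2 ← R2 + (4/123)·R1: [0, 81/41, 72/41]
R3 ← R3 + (86/41)·R1: [0, -5292/41, 3906/41]
R3 ← R3 + (196/3)·R2: [0, 0, 210]
3 nonzero rows, so rank(CT) = 3.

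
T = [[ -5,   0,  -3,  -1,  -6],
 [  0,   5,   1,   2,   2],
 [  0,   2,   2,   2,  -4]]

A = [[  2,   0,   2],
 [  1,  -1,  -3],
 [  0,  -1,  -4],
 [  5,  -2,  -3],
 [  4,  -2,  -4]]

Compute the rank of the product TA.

2

First compute TA:
[[-39,  17,  29],
 [ 23, -14, -33],
 [ -4,   0,  -4]]
Now row reduce the product.
R2 ← R2 + (23/39)·R1: [0, -155/39, -620/39]
R3 ← R3 − (4/39)·R1: [0, -68/39, -272/39]
R3 ← R3 − (68/155)·R2: [0, 0, 0]
2 nonzero rows, so rank(TA) = 2.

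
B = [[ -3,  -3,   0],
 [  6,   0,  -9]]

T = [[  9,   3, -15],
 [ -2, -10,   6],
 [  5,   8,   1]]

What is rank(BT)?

First compute BT:
[[-21,  21,  27],
 [  9, -54, -99]]
Now row reduce the product.
R2 ← R2 + (3/7)·R1: [0, -45, -612/7]
2 nonzero rows, so rank(BT) = 2.

2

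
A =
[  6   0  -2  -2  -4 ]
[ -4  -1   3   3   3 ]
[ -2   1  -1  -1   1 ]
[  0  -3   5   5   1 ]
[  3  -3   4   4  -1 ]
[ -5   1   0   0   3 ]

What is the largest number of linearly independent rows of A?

2

Row reduce to echelon form.
R2 ← R2 + (2/3)·R1: [0, -1, 5/3, 5/3, 1/3]
R3 ← R3 + (1/3)·R1: [0, 1, -5/3, -5/3, -1/3]
R5 ← R5 − (1/2)·R1: [0, -3, 5, 5, 1]
R6 ← R6 + (5/6)·R1: [0, 1, -5/3, -5/3, -1/3]
R3 ← R3 + R2: [0, 0, 0, 0, 0]
R4 ← R4 − (3)·R2: [0, 0, 0, 0, 0]
R5 ← R5 − (3)·R2: [0, 0, 0, 0, 0]
R6 ← R6 + R2: [0, 0, 0, 0, 0]
Echelon form has 2 nonzero rows, so rank(A) = 2.
The rank gives the maximum number of linearly independent rows: 2.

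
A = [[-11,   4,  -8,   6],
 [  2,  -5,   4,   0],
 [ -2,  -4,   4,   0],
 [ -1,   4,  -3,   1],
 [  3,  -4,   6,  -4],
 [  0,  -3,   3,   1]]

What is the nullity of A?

0

Row reduce to echelon form.
R2 ← R2 + (2/11)·R1: [0, -47/11, 28/11, 12/11]
R3 ← R3 − (2/11)·R1: [0, -52/11, 60/11, -12/11]
R4 ← R4 − (1/11)·R1: [0, 40/11, -25/11, 5/11]
R5 ← R5 + (3/11)·R1: [0, -32/11, 42/11, -26/11]
R3 ← R3 − (52/47)·R2: [0, 0, 124/47, -108/47]
R4 ← R4 + (40/47)·R2: [0, 0, -5/47, 65/47]
R5 ← R5 − (32/47)·R2: [0, 0, 98/47, -146/47]
R6 ← R6 − (33/47)·R2: [0, 0, 57/47, 11/47]
R4 ← R4 + (5/124)·R3: [0, 0, 0, 40/31]
R5 ← R5 − (49/62)·R3: [0, 0, 0, -40/31]
R6 ← R6 − (57/124)·R3: [0, 0, 0, 40/31]
R5 ← R5 + R4: [0, 0, 0, 0]
R6 ← R6 − R4: [0, 0, 0, 0]
4 nonzero rows, so rank(A) = 4.
A has 4 columns; by rank–nullity, nullity = 4 − 4 = 0.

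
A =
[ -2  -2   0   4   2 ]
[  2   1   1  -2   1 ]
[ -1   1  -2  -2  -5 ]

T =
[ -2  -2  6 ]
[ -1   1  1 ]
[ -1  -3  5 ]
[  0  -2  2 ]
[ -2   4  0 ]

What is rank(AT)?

2

First compute AT:
[[  2,   2,  -6],
 [ -8,   2,  14],
 [ 13,  -7, -19]]
Now row reduce the product.
R2 ← R2 + (4)·R1: [0, 10, -10]
R3 ← R3 − (13/2)·R1: [0, -20, 20]
R3 ← R3 + (2)·R2: [0, 0, 0]
2 nonzero rows, so rank(AT) = 2.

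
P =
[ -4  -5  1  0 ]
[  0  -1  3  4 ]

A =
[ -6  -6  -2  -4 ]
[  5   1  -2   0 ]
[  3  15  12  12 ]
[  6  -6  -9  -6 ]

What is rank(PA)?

2

First compute PA:
[[  2,  34,  30,  28],
 [ 28,  20,   2,  12]]
Now row reduce the product.
R2 ← R2 − (14)·R1: [0, -456, -418, -380]
2 nonzero rows, so rank(PA) = 2.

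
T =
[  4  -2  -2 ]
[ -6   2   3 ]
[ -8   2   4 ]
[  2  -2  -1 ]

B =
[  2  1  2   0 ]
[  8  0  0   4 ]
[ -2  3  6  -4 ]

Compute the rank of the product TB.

2

First compute TB:
[[ -4,  -2,  -4,   0],
 [ -2,   3,   6,  -4],
 [ -8,   4,   8,  -8],
 [-10,  -1,  -2,  -4]]
Now row reduce the product.
R2 ← R2 − (1/2)·R1: [0, 4, 8, -4]
R3 ← R3 − (2)·R1: [0, 8, 16, -8]
R4 ← R4 − (5/2)·R1: [0, 4, 8, -4]
R3 ← R3 − (2)·R2: [0, 0, 0, 0]
R4 ← R4 − R2: [0, 0, 0, 0]
2 nonzero rows, so rank(TB) = 2.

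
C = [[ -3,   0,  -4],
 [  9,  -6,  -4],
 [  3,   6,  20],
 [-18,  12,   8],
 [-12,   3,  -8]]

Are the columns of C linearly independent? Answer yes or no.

no

Row reduce C to echelon form.
R2 ← R2 + (3)·R1: [0, -6, -16]
R3 ← R3 + R1: [0, 6, 16]
R4 ← R4 − (6)·R1: [0, 12, 32]
R5 ← R5 − (4)·R1: [0, 3, 8]
R3 ← R3 + R2: [0, 0, 0]
R4 ← R4 + (2)·R2: [0, 0, 0]
R5 ← R5 + (1/2)·R2: [0, 0, 0]
2 pivots among 3 columns.
Only 2 < 3 pivot columns, so the columns are linearly dependent.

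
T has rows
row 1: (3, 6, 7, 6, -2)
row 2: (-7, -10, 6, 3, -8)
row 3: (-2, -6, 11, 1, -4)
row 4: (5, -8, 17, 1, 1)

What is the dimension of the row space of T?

4

Row reduce to echelon form.
R2 ← R2 + (7/3)·R1: [0, 4, 67/3, 17, -38/3]
R3 ← R3 + (2/3)·R1: [0, -2, 47/3, 5, -16/3]
R4 ← R4 − (5/3)·R1: [0, -18, 16/3, -9, 13/3]
R3 ← R3 + (1/2)·R2: [0, 0, 161/6, 27/2, -35/3]
R4 ← R4 + (9/2)·R2: [0, 0, 635/6, 135/2, -158/3]
R4 ← R4 − (635/161)·R3: [0, 0, 0, 2295/161, -153/23]
Echelon form has 4 nonzero rows, so rank(T) = 4.
The row space has dimension equal to the rank: 4.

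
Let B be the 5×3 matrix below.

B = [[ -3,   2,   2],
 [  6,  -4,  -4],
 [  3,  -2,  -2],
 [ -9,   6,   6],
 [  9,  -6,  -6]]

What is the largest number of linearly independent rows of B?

1

Row reduce to echelon form.
R2 ← R2 + (2)·R1: [0, 0, 0]
R3 ← R3 + R1: [0, 0, 0]
R4 ← R4 − (3)·R1: [0, 0, 0]
R5 ← R5 + (3)·R1: [0, 0, 0]
Echelon form has 1 nonzero row, so rank(B) = 1.
The rank gives the maximum number of linearly independent rows: 1.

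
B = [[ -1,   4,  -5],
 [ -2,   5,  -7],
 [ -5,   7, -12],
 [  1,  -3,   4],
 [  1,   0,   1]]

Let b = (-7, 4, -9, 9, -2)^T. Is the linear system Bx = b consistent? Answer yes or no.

no

Row reduce the augmented matrix [B | b].
R2 ← R2 − (2)·R1: [0, -3, 3, 18]
R3 ← R3 − (5)·R1: [0, -13, 13, 26]
R4 ← R4 + R1: [0, 1, -1, 2]
R5 ← R5 + R1: [0, 4, -4, -9]
R3 ← R3 − (13/3)·R2: [0, 0, 0, -52]
R4 ← R4 + (1/3)·R2: [0, 0, 0, 8]
R5 ← R5 + (4/3)·R2: [0, 0, 0, 15]
R4 ← R4 + (2/13)·R3: [0, 0, 0, 0]
R5 ← R5 + (15/52)·R3: [0, 0, 0, 0]
The echelon form has 3 nonzero rows; the last pivot sits in the augmented column, so rank(B) = 2 but rank([B|b]) = 3.
Since the ranks differ, the system is inconsistent.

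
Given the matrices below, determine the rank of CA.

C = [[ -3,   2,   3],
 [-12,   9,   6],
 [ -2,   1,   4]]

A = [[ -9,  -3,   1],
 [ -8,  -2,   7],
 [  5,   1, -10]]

First compute CA:
[[ 26,   8, -19],
 [ 66,  24,  -9],
 [ 30,   8, -35]]
Now row reduce the product.
R2 ← R2 − (33/13)·R1: [0, 48/13, 510/13]
R3 ← R3 − (15/13)·R1: [0, -16/13, -170/13]
R3 ← R3 + (1/3)·R2: [0, 0, 0]
2 nonzero rows, so rank(CA) = 2.

2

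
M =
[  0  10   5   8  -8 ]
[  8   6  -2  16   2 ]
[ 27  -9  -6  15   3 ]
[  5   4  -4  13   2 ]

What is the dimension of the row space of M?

4

Row reduce to echelon form.
Swap R1 ↔ R2
R3 ← R3 − (27/8)·R1: [0, -117/4, 3/4, -39, -15/4]
R4 ← R4 − (5/8)·R1: [0, 1/4, -11/4, 3, 3/4]
R3 ← R3 + (117/40)·R2: [0, 0, 123/8, -78/5, -543/20]
R4 ← R4 − (1/40)·R2: [0, 0, -23/8, 14/5, 19/20]
R4 ← R4 + (23/123)·R3: [0, 0, 0, -24/205, -846/205]
Echelon form has 4 nonzero rows, so rank(M) = 4.
The row space has dimension equal to the rank: 4.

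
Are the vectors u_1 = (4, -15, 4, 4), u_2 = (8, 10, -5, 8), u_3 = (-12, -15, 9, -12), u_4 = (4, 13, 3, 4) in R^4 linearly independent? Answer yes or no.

Form the matrix with these vectors as rows and row reduce.
R2 ← R2 − (2)·R1: [0, 40, -13, 0]
R3 ← R3 + (3)·R1: [0, -60, 21, 0]
R4 ← R4 − R1: [0, 28, -1, 0]
R3 ← R3 + (3/2)·R2: [0, 0, 3/2, 0]
R4 ← R4 − (7/10)·R2: [0, 0, 81/10, 0]
R4 ← R4 − (27/5)·R3: [0, 0, 0, 0]
3 nonzero rows, so the 4 vectors span a space of dimension 3.
Since 3 < 4, the vectors are linearly dependent.

no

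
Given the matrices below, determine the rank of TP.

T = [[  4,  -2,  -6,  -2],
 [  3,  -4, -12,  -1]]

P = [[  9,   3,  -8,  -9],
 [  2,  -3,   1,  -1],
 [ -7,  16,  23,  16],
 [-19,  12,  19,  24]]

First compute TP:
[[112, -102, -210, -178],
 [122, -183, -323, -239]]
Now row reduce the product.
R2 ← R2 − (61/56)·R1: [0, -2013/28, -377/4, -1263/28]
2 nonzero rows, so rank(TP) = 2.

2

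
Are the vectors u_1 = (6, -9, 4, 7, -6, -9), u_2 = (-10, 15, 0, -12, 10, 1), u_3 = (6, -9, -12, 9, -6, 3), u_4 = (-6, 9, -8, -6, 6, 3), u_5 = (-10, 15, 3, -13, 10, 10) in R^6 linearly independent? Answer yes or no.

Form the matrix with these vectors as rows and row reduce.
R2 ← R2 + (5/3)·R1: [0, 0, 20/3, -1/3, 0, -14]
R3 ← R3 − R1: [0, 0, -16, 2, 0, 12]
R4 ← R4 + R1: [0, 0, -4, 1, 0, -6]
R5 ← R5 + (5/3)·R1: [0, 0, 29/3, -4/3, 0, -5]
R3 ← R3 + (12/5)·R2: [0, 0, 0, 6/5, 0, -108/5]
R4 ← R4 + (3/5)·R2: [0, 0, 0, 4/5, 0, -72/5]
R5 ← R5 − (29/20)·R2: [0, 0, 0, -17/20, 0, 153/10]
R4 ← R4 − (2/3)·R3: [0, 0, 0, 0, 0, 0]
R5 ← R5 + (17/24)·R3: [0, 0, 0, 0, 0, 0]
3 nonzero rows, so the 5 vectors span a space of dimension 3.
Since 3 < 5, the vectors are linearly dependent.

no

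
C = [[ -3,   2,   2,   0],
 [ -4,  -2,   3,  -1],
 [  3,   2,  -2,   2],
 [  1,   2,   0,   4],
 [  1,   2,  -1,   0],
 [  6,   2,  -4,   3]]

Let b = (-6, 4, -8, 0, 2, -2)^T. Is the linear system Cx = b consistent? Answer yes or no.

Row reduce the augmented matrix [C | b].
R2 ← R2 − (4/3)·R1: [0, -14/3, 1/3, -1, 12]
R3 ← R3 + R1: [0, 4, 0, 2, -14]
R4 ← R4 + (1/3)·R1: [0, 8/3, 2/3, 4, -2]
R5 ← R5 + (1/3)·R1: [0, 8/3, -1/3, 0, 0]
R6 ← R6 + (2)·R1: [0, 6, 0, 3, -14]
R3 ← R3 + (6/7)·R2: [0, 0, 2/7, 8/7, -26/7]
R4 ← R4 + (4/7)·R2: [0, 0, 6/7, 24/7, 34/7]
R5 ← R5 + (4/7)·R2: [0, 0, -1/7, -4/7, 48/7]
R6 ← R6 + (9/7)·R2: [0, 0, 3/7, 12/7, 10/7]
R4 ← R4 − (3)·R3: [0, 0, 0, 0, 16]
R5 ← R5 + (1/2)·R3: [0, 0, 0, 0, 5]
R6 ← R6 − (3/2)·R3: [0, 0, 0, 0, 7]
R5 ← R5 − (5/16)·R4: [0, 0, 0, 0, 0]
R6 ← R6 − (7/16)·R4: [0, 0, 0, 0, 0]
The echelon form has 4 nonzero rows; the last pivot sits in the augmented column, so rank(C) = 3 but rank([C|b]) = 4.
Since the ranks differ, the system is inconsistent.

no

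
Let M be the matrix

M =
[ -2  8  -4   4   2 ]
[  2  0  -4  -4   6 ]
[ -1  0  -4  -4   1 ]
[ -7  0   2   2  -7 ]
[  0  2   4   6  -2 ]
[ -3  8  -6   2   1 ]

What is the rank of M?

4

Row reduce to echelon form.
R2 ← R2 + R1: [0, 8, -8, 0, 8]
R3 ← R3 − (1/2)·R1: [0, -4, -2, -6, 0]
R4 ← R4 − (7/2)·R1: [0, -28, 16, -12, -14]
R6 ← R6 − (3/2)·R1: [0, -4, 0, -4, -2]
R3 ← R3 + (1/2)·R2: [0, 0, -6, -6, 4]
R4 ← R4 + (7/2)·R2: [0, 0, -12, -12, 14]
R5 ← R5 − (1/4)·R2: [0, 0, 6, 6, -4]
R6 ← R6 + (1/2)·R2: [0, 0, -4, -4, 2]
R4 ← R4 − (2)·R3: [0, 0, 0, 0, 6]
R5 ← R5 + R3: [0, 0, 0, 0, 0]
R6 ← R6 − (2/3)·R3: [0, 0, 0, 0, -2/3]
R6 ← R6 + (1/9)·R4: [0, 0, 0, 0, 0]
Echelon form has 4 nonzero rows, so rank(M) = 4.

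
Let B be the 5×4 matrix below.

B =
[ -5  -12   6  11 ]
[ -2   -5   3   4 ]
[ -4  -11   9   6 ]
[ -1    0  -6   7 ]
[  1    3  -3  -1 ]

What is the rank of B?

2

Row reduce to echelon form.
R2 ← R2 − (2/5)·R1: [0, -1/5, 3/5, -2/5]
R3 ← R3 − (4/5)·R1: [0, -7/5, 21/5, -14/5]
R4 ← R4 − (1/5)·R1: [0, 12/5, -36/5, 24/5]
R5 ← R5 + (1/5)·R1: [0, 3/5, -9/5, 6/5]
R3 ← R3 − (7)·R2: [0, 0, 0, 0]
R4 ← R4 + (12)·R2: [0, 0, 0, 0]
R5 ← R5 + (3)·R2: [0, 0, 0, 0]
Echelon form has 2 nonzero rows, so rank(B) = 2.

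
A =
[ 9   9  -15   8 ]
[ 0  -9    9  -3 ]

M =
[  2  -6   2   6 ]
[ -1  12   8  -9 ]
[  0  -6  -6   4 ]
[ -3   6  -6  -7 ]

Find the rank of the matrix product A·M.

First compute AM:
[[-15, 192, 132, -143],
 [ 18, -180, -108, 138]]
Now row reduce the product.
R2 ← R2 + (6/5)·R1: [0, 252/5, 252/5, -168/5]
2 nonzero rows, so rank(AM) = 2.

2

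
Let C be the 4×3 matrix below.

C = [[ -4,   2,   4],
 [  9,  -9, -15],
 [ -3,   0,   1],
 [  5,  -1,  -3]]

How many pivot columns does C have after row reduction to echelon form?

Row reduce to echelon form.
R2 ← R2 + (9/4)·R1: [0, -9/2, -6]
R3 ← R3 − (3/4)·R1: [0, -3/2, -2]
R4 ← R4 + (5/4)·R1: [0, 3/2, 2]
R3 ← R3 − (1/3)·R2: [0, 0, 0]
R4 ← R4 + (1/3)·R2: [0, 0, 0]
Echelon form has 2 nonzero rows, so rank(C) = 2.
Each nonzero row contributes one pivot column: 2 pivot columns.

2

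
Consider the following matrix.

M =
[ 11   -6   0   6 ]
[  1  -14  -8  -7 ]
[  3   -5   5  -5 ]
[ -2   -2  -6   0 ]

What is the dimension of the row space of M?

3

Row reduce to echelon form.
R2 ← R2 − (1/11)·R1: [0, -148/11, -8, -83/11]
R3 ← R3 − (3/11)·R1: [0, -37/11, 5, -73/11]
R4 ← R4 + (2/11)·R1: [0, -34/11, -6, 12/11]
R3 ← R3 − (1/4)·R2: [0, 0, 7, -19/4]
R4 ← R4 − (17/74)·R2: [0, 0, -154/37, 209/74]
R4 ← R4 + (22/37)·R3: [0, 0, 0, 0]
Echelon form has 3 nonzero rows, so rank(M) = 3.
The row space has dimension equal to the rank: 3.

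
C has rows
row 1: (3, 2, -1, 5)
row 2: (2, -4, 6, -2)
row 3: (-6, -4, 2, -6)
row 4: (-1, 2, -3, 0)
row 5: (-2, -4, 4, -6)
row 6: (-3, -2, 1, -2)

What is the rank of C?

3

Row reduce to echelon form.
R2 ← R2 − (2/3)·R1: [0, -16/3, 20/3, -16/3]
R3 ← R3 + (2)·R1: [0, 0, 0, 4]
R4 ← R4 + (1/3)·R1: [0, 8/3, -10/3, 5/3]
R5 ← R5 + (2/3)·R1: [0, -8/3, 10/3, -8/3]
R6 ← R6 + R1: [0, 0, 0, 3]
R4 ← R4 + (1/2)·R2: [0, 0, 0, -1]
R5 ← R5 − (1/2)·R2: [0, 0, 0, 0]
R4 ← R4 + (1/4)·R3: [0, 0, 0, 0]
R6 ← R6 − (3/4)·R3: [0, 0, 0, 0]
Echelon form has 3 nonzero rows, so rank(C) = 3.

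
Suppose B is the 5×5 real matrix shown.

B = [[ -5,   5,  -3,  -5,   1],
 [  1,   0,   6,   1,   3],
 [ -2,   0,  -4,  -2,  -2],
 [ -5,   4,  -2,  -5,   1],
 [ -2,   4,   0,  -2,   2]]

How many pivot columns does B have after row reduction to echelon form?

3

Row reduce to echelon form.
R2 ← R2 + (1/5)·R1: [0, 1, 27/5, 0, 16/5]
R3 ← R3 − (2/5)·R1: [0, -2, -14/5, 0, -12/5]
R4 ← R4 − R1: [0, -1, 1, 0, 0]
R5 ← R5 − (2/5)·R1: [0, 2, 6/5, 0, 8/5]
R3 ← R3 + (2)·R2: [0, 0, 8, 0, 4]
R4 ← R4 + R2: [0, 0, 32/5, 0, 16/5]
R5 ← R5 − (2)·R2: [0, 0, -48/5, 0, -24/5]
R4 ← R4 − (4/5)·R3: [0, 0, 0, 0, 0]
R5 ← R5 + (6/5)·R3: [0, 0, 0, 0, 0]
Echelon form has 3 nonzero rows, so rank(B) = 3.
Each nonzero row contributes one pivot column: 3 pivot columns.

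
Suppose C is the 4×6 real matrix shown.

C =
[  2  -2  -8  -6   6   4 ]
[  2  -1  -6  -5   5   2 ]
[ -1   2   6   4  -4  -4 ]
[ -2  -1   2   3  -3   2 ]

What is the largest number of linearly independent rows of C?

Row reduce to echelon form.
R2 ← R2 − R1: [0, 1, 2, 1, -1, -2]
R3 ← R3 + (1/2)·R1: [0, 1, 2, 1, -1, -2]
R4 ← R4 + R1: [0, -3, -6, -3, 3, 6]
R3 ← R3 − R2: [0, 0, 0, 0, 0, 0]
R4 ← R4 + (3)·R2: [0, 0, 0, 0, 0, 0]
Echelon form has 2 nonzero rows, so rank(C) = 2.
The rank gives the maximum number of linearly independent rows: 2.

2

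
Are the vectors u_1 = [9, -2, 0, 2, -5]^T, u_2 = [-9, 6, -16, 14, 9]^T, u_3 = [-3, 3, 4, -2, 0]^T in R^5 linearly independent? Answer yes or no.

yes

Form the matrix with these vectors as rows and row reduce.
R2 ← R2 + R1: [0, 4, -16, 16, 4]
R3 ← R3 + (1/3)·R1: [0, 7/3, 4, -4/3, -5/3]
R3 ← R3 − (7/12)·R2: [0, 0, 40/3, -32/3, -4]
3 nonzero rows, so the 3 vectors span a space of dimension 3.
Since 3 = 3, the vectors are linearly independent.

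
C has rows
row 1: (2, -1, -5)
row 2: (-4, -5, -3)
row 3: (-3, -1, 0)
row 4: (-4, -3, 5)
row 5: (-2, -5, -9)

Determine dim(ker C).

Row reduce to echelon form.
R2 ← R2 + (2)·R1: [0, -7, -13]
R3 ← R3 + (3/2)·R1: [0, -5/2, -15/2]
R4 ← R4 + (2)·R1: [0, -5, -5]
R5 ← R5 + R1: [0, -6, -14]
R3 ← R3 − (5/14)·R2: [0, 0, -20/7]
R4 ← R4 − (5/7)·R2: [0, 0, 30/7]
R5 ← R5 − (6/7)·R2: [0, 0, -20/7]
R4 ← R4 + (3/2)·R3: [0, 0, 0]
R5 ← R5 − R3: [0, 0, 0]
3 nonzero rows, so rank(C) = 3.
C has 3 columns; by rank–nullity, nullity = 3 − 3 = 0.

0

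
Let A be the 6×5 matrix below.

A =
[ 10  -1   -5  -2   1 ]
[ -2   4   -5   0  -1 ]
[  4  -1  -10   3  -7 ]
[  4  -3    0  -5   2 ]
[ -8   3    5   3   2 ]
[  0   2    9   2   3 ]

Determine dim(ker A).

Row reduce to echelon form.
R2 ← R2 + (1/5)·R1: [0, 19/5, -6, -2/5, -4/5]
R3 ← R3 − (2/5)·R1: [0, -3/5, -8, 19/5, -37/5]
R4 ← R4 − (2/5)·R1: [0, -13/5, 2, -21/5, 8/5]
R5 ← R5 + (4/5)·R1: [0, 11/5, 1, 7/5, 14/5]
R3 ← R3 + (3/19)·R2: [0, 0, -170/19, 71/19, -143/19]
R4 ← R4 + (13/19)·R2: [0, 0, -40/19, -85/19, 20/19]
R5 ← R5 − (11/19)·R2: [0, 0, 85/19, 31/19, 62/19]
R6 ← R6 − (10/19)·R2: [0, 0, 231/19, 42/19, 65/19]
R4 ← R4 − (4/17)·R3: [0, 0, 0, -91/17, 48/17]
R5 ← R5 + (1/2)·R3: [0, 0, 0, 7/2, -1/2]
R6 ← R6 + (231/170)·R3: [0, 0, 0, 1239/170, -1157/170]
R5 ← R5 + (17/26)·R4: [0, 0, 0, 0, 35/26]
R6 ← R6 + (177/130)·R4: [0, 0, 0, 0, -77/26]
R6 ← R6 + (11/5)·R5: [0, 0, 0, 0, 0]
5 nonzero rows, so rank(A) = 5.
A has 5 columns; by rank–nullity, nullity = 5 − 5 = 0.

0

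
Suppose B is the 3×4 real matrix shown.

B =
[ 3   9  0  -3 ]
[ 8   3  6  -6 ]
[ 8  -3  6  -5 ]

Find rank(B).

Row reduce to echelon form.
R2 ← R2 − (8/3)·R1: [0, -21, 6, 2]
R3 ← R3 − (8/3)·R1: [0, -27, 6, 3]
R3 ← R3 − (9/7)·R2: [0, 0, -12/7, 3/7]
Echelon form has 3 nonzero rows, so rank(B) = 3.

3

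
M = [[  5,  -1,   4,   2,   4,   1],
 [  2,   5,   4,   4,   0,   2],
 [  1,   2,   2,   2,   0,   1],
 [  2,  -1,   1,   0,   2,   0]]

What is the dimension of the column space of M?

3

Row reduce to echelon form.
R2 ← R2 − (2/5)·R1: [0, 27/5, 12/5, 16/5, -8/5, 8/5]
R3 ← R3 − (1/5)·R1: [0, 11/5, 6/5, 8/5, -4/5, 4/5]
R4 ← R4 − (2/5)·R1: [0, -3/5, -3/5, -4/5, 2/5, -2/5]
R3 ← R3 − (11/27)·R2: [0, 0, 2/9, 8/27, -4/27, 4/27]
R4 ← R4 + (1/9)·R2: [0, 0, -1/3, -4/9, 2/9, -2/9]
R4 ← R4 + (3/2)·R3: [0, 0, 0, 0, 0, 0]
Echelon form has 3 nonzero rows, so rank(M) = 3.
The column space has dimension equal to the rank: 3.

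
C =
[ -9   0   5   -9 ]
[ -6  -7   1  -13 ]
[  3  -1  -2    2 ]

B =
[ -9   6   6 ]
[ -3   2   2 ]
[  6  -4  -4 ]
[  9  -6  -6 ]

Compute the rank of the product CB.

1

First compute CB:
[[ 30, -20, -20],
 [-36,  24,  24],
 [-18,  12,  12]]
Now row reduce the product.
R2 ← R2 + (6/5)·R1: [0, 0, 0]
R3 ← R3 + (3/5)·R1: [0, 0, 0]
1 nonzero row, so rank(CB) = 1.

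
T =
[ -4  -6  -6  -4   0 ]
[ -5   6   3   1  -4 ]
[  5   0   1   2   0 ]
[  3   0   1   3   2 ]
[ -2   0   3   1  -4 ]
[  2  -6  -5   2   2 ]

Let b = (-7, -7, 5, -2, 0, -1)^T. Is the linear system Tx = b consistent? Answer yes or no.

no

Row reduce the augmented matrix [T | b].
R2 ← R2 − (5/4)·R1: [0, 27/2, 21/2, 6, -4, 7/4]
R3 ← R3 + (5/4)·R1: [0, -15/2, -13/2, -3, 0, -15/4]
R4 ← R4 + (3/4)·R1: [0, -9/2, -7/2, 0, 2, -29/4]
R5 ← R5 − (1/2)·R1: [0, 3, 6, 3, -4, 7/2]
R6 ← R6 + (1/2)·R1: [0, -9, -8, 0, 2, -9/2]
R3 ← R3 + (5/9)·R2: [0, 0, -2/3, 1/3, -20/9, -25/9]
R4 ← R4 + (1/3)·R2: [0, 0, 0, 2, 2/3, -20/3]
R5 ← R5 − (2/9)·R2: [0, 0, 11/3, 5/3, -28/9, 28/9]
R6 ← R6 + (2/3)·R2: [0, 0, -1, 4, -2/3, -10/3]
R5 ← R5 + (11/2)·R3: [0, 0, 0, 7/2, -46/3, -73/6]
R6 ← R6 − (3/2)·R3: [0, 0, 0, 7/2, 8/3, 5/6]
R5 ← R5 − (7/4)·R4: [0, 0, 0, 0, -33/2, -1/2]
R6 ← R6 − (7/4)·R4: [0, 0, 0, 0, 3/2, 25/2]
R6 ← R6 + (1/11)·R5: [0, 0, 0, 0, 0, 137/11]
The echelon form has 6 nonzero rows; the last pivot sits in the augmented column, so rank(T) = 5 but rank([T|b]) = 6.
Since the ranks differ, the system is inconsistent.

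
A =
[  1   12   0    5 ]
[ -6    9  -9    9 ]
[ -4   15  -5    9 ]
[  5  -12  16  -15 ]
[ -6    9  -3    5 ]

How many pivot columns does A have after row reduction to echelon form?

3

Row reduce to echelon form.
R2 ← R2 + (6)·R1: [0, 81, -9, 39]
R3 ← R3 + (4)·R1: [0, 63, -5, 29]
R4 ← R4 − (5)·R1: [0, -72, 16, -40]
R5 ← R5 + (6)·R1: [0, 81, -3, 35]
R3 ← R3 − (7/9)·R2: [0, 0, 2, -4/3]
R4 ← R4 + (8/9)·R2: [0, 0, 8, -16/3]
R5 ← R5 − R2: [0, 0, 6, -4]
R4 ← R4 − (4)·R3: [0, 0, 0, 0]
R5 ← R5 − (3)·R3: [0, 0, 0, 0]
Echelon form has 3 nonzero rows, so rank(A) = 3.
Each nonzero row contributes one pivot column: 3 pivot columns.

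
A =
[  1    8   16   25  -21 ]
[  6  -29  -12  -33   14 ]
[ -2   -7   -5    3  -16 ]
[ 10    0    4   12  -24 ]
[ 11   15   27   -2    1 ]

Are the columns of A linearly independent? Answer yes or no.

Row reduce A to echelon form.
R2 ← R2 − (6)·R1: [0, -77, -108, -183, 140]
R3 ← R3 + (2)·R1: [0, 9, 27, 53, -58]
R4 ← R4 − (10)·R1: [0, -80, -156, -238, 186]
R5 ← R5 − (11)·R1: [0, -73, -149, -277, 232]
R3 ← R3 + (9/77)·R2: [0, 0, 1107/77, 2434/77, -458/11]
R4 ← R4 − (80/77)·R2: [0, 0, -3372/77, -3686/77, 446/11]
R5 ← R5 − (73/77)·R2: [0, 0, -3589/77, -7970/77, 1092/11]
R4 ← R4 + (1124/369)·R3: [0, 0, 0, 17866/369, -31838/369]
R5 ← R5 + (3589/1107)·R3: [0, 0, 0, -1132/1107, -39538/1107]
R5 ← R5 + (566/26799)·R4: [0, 0, 0, 0, -1005998/26799]
5 pivots among 5 columns.
Every column is a pivot column, so the columns are linearly independent.

yes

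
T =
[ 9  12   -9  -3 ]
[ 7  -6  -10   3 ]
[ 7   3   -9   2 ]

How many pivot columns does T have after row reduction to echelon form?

3

Row reduce to echelon form.
R2 ← R2 − (7/9)·R1: [0, -46/3, -3, 16/3]
R3 ← R3 − (7/9)·R1: [0, -19/3, -2, 13/3]
R3 ← R3 − (19/46)·R2: [0, 0, -35/46, 49/23]
Echelon form has 3 nonzero rows, so rank(T) = 3.
Each nonzero row contributes one pivot column: 3 pivot columns.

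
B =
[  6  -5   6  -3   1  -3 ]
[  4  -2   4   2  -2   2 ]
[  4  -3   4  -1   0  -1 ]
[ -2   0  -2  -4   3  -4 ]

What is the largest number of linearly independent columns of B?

Row reduce to echelon form.
R2 ← R2 − (2/3)·R1: [0, 4/3, 0, 4, -8/3, 4]
R3 ← R3 − (2/3)·R1: [0, 1/3, 0, 1, -2/3, 1]
R4 ← R4 + (1/3)·R1: [0, -5/3, 0, -5, 10/3, -5]
R3 ← R3 − (1/4)·R2: [0, 0, 0, 0, 0, 0]
R4 ← R4 + (5/4)·R2: [0, 0, 0, 0, 0, 0]
Echelon form has 2 nonzero rows, so rank(B) = 2.
The rank gives the maximum number of linearly independent columns: 2.

2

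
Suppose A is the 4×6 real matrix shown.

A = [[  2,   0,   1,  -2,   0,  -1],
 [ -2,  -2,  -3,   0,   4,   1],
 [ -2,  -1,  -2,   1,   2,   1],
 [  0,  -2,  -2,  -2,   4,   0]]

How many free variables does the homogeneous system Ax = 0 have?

4

Row reduce to echelon form.
R2 ← R2 + R1: [0, -2, -2, -2, 4, 0]
R3 ← R3 + R1: [0, -1, -1, -1, 2, 0]
R3 ← R3 − (1/2)·R2: [0, 0, 0, 0, 0, 0]
R4 ← R4 − R2: [0, 0, 0, 0, 0, 0]
2 nonzero rows, so rank(A) = 2.
A has 6 columns; by rank–nullity, nullity = 6 − 2 = 4.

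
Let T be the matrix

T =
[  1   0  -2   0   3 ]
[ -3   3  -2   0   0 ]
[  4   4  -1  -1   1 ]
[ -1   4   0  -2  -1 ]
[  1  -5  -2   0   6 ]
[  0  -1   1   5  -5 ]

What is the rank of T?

4

Row reduce to echelon form.
R2 ← R2 + (3)·R1: [0, 3, -8, 0, 9]
R3 ← R3 − (4)·R1: [0, 4, 7, -1, -11]
R4 ← R4 + R1: [0, 4, -2, -2, 2]
R5 ← R5 − R1: [0, -5, 0, 0, 3]
R3 ← R3 − (4/3)·R2: [0, 0, 53/3, -1, -23]
R4 ← R4 − (4/3)·R2: [0, 0, 26/3, -2, -10]
R5 ← R5 + (5/3)·R2: [0, 0, -40/3, 0, 18]
R6 ← R6 + (1/3)·R2: [0, 0, -5/3, 5, -2]
R4 ← R4 − (26/53)·R3: [0, 0, 0, -80/53, 68/53]
R5 ← R5 + (40/53)·R3: [0, 0, 0, -40/53, 34/53]
R6 ← R6 + (5/53)·R3: [0, 0, 0, 260/53, -221/53]
R5 ← R5 − (1/2)·R4: [0, 0, 0, 0, 0]
R6 ← R6 + (13/4)·R4: [0, 0, 0, 0, 0]
Echelon form has 4 nonzero rows, so rank(T) = 4.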